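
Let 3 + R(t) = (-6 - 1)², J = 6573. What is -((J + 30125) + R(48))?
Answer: -36744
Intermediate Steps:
R(t) = 46 (R(t) = -3 + (-6 - 1)² = -3 + (-7)² = -3 + 49 = 46)
-((J + 30125) + R(48)) = -((6573 + 30125) + 46) = -(36698 + 46) = -1*36744 = -36744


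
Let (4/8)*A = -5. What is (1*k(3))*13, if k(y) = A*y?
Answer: -390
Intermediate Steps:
A = -10 (A = 2*(-5) = -10)
k(y) = -10*y
(1*k(3))*13 = (1*(-10*3))*13 = (1*(-30))*13 = -30*13 = -390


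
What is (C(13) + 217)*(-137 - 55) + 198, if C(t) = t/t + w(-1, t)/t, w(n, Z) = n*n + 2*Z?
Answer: -546738/13 ≈ -42057.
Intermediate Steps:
w(n, Z) = n² + 2*Z
C(t) = 1 + (1 + 2*t)/t (C(t) = t/t + ((-1)² + 2*t)/t = 1 + (1 + 2*t)/t)
(C(13) + 217)*(-137 - 55) + 198 = ((3 + 1/13) + 217)*(-137 - 55) + 198 = ((3 + 1/13) + 217)*(-192) + 198 = (40/13 + 217)*(-192) + 198 = (2861/13)*(-192) + 198 = -549312/13 + 198 = -546738/13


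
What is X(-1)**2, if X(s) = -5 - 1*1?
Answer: 36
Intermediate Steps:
X(s) = -6 (X(s) = -5 - 1 = -6)
X(-1)**2 = (-6)**2 = 36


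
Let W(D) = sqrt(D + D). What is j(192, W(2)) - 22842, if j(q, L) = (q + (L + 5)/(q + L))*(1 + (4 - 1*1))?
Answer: -2141164/97 ≈ -22074.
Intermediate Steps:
W(D) = sqrt(2)*sqrt(D) (W(D) = sqrt(2*D) = sqrt(2)*sqrt(D))
j(q, L) = 4*q + 4*(5 + L)/(L + q) (j(q, L) = (q + (5 + L)/(L + q))*(1 + (4 - 1)) = (q + (5 + L)/(L + q))*(1 + 3) = (q + (5 + L)/(L + q))*4 = 4*q + 4*(5 + L)/(L + q))
j(192, W(2)) - 22842 = 4*(5 + sqrt(2)*sqrt(2) + 192**2 + (sqrt(2)*sqrt(2))*192)/(sqrt(2)*sqrt(2) + 192) - 22842 = 4*(5 + 2 + 36864 + 2*192)/(2 + 192) - 22842 = 4*(5 + 2 + 36864 + 384)/194 - 22842 = 4*(1/194)*37255 - 22842 = 74510/97 - 22842 = -2141164/97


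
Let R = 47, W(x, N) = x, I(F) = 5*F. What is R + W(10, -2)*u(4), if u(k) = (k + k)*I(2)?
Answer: 847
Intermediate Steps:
u(k) = 20*k (u(k) = (k + k)*(5*2) = (2*k)*10 = 20*k)
R + W(10, -2)*u(4) = 47 + 10*(20*4) = 47 + 10*80 = 47 + 800 = 847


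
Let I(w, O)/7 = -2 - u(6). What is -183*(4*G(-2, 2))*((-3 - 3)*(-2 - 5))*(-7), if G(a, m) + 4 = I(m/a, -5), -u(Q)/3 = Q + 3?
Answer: 36800568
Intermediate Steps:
u(Q) = -9 - 3*Q (u(Q) = -3*(Q + 3) = -3*(3 + Q) = -9 - 3*Q)
I(w, O) = 175 (I(w, O) = 7*(-2 - (-9 - 3*6)) = 7*(-2 - (-9 - 18)) = 7*(-2 - 1*(-27)) = 7*(-2 + 27) = 7*25 = 175)
G(a, m) = 171 (G(a, m) = -4 + 175 = 171)
-183*(4*G(-2, 2))*((-3 - 3)*(-2 - 5))*(-7) = -183*(4*171)*((-3 - 3)*(-2 - 5))*(-7) = -183*684*(-6*(-7))*(-7) = -183*684*42*(-7) = -5257224*(-7) = -183*(-201096) = 36800568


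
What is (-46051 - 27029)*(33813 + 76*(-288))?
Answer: -871479000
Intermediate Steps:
(-46051 - 27029)*(33813 + 76*(-288)) = -73080*(33813 - 21888) = -73080*11925 = -871479000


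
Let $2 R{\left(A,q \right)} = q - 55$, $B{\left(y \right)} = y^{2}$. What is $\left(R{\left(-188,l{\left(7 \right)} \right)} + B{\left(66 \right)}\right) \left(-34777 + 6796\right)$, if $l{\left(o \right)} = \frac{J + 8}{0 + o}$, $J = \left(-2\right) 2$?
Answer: $- \frac{1695732543}{14} \approx -1.2112 \cdot 10^{8}$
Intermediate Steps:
$J = -4$
$l{\left(o \right)} = \frac{4}{o}$ ($l{\left(o \right)} = \frac{-4 + 8}{0 + o} = \frac{4}{o}$)
$R{\left(A,q \right)} = - \frac{55}{2} + \frac{q}{2}$ ($R{\left(A,q \right)} = \frac{q - 55}{2} = \frac{-55 + q}{2} = - \frac{55}{2} + \frac{q}{2}$)
$\left(R{\left(-188,l{\left(7 \right)} \right)} + B{\left(66 \right)}\right) \left(-34777 + 6796\right) = \left(\left(- \frac{55}{2} + \frac{4 \cdot \frac{1}{7}}{2}\right) + 66^{2}\right) \left(-34777 + 6796\right) = \left(\left(- \frac{55}{2} + \frac{4 \cdot \frac{1}{7}}{2}\right) + 4356\right) \left(-27981\right) = \left(\left(- \frac{55}{2} + \frac{1}{2} \cdot \frac{4}{7}\right) + 4356\right) \left(-27981\right) = \left(\left(- \frac{55}{2} + \frac{2}{7}\right) + 4356\right) \left(-27981\right) = \left(- \frac{381}{14} + 4356\right) \left(-27981\right) = \frac{60603}{14} \left(-27981\right) = - \frac{1695732543}{14}$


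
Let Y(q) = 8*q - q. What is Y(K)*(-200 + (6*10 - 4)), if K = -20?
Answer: 20160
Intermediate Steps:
Y(q) = 7*q
Y(K)*(-200 + (6*10 - 4)) = (7*(-20))*(-200 + (6*10 - 4)) = -140*(-200 + (60 - 4)) = -140*(-200 + 56) = -140*(-144) = 20160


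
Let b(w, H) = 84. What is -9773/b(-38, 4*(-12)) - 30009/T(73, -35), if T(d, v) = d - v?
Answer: -24835/63 ≈ -394.21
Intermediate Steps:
-9773/b(-38, 4*(-12)) - 30009/T(73, -35) = -9773/84 - 30009/(73 - 1*(-35)) = -9773*1/84 - 30009/(73 + 35) = -9773/84 - 30009/108 = -9773/84 - 30009*1/108 = -9773/84 - 10003/36 = -24835/63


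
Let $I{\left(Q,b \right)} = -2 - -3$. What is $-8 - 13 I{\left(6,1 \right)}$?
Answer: $-21$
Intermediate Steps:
$I{\left(Q,b \right)} = 1$ ($I{\left(Q,b \right)} = -2 + 3 = 1$)
$-8 - 13 I{\left(6,1 \right)} = -8 - 13 = -21$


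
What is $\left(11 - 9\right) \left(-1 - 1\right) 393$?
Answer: $-1572$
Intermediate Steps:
$\left(11 - 9\right) \left(-1 - 1\right) 393 = 2 \left(-2\right) 393 = \left(-4\right) 393 = -1572$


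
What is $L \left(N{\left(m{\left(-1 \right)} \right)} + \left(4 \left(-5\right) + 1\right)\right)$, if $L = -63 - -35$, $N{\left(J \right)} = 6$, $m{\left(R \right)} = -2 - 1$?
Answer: $364$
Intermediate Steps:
$m{\left(R \right)} = -3$ ($m{\left(R \right)} = -2 - 1 = -3$)
$L = -28$ ($L = -63 + 35 = -28$)
$L \left(N{\left(m{\left(-1 \right)} \right)} + \left(4 \left(-5\right) + 1\right)\right) = - 28 \left(6 + \left(4 \left(-5\right) + 1\right)\right) = - 28 \left(6 + \left(-20 + 1\right)\right) = - 28 \left(6 - 19\right) = \left(-28\right) \left(-13\right) = 364$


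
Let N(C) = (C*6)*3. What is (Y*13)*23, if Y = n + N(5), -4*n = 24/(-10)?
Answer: 135447/5 ≈ 27089.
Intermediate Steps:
n = 3/5 (n = -6/(-10) = -6*(-1)/10 = -1/4*(-12/5) = 3/5 ≈ 0.60000)
N(C) = 18*C (N(C) = (6*C)*3 = 18*C)
Y = 453/5 (Y = 3/5 + 18*5 = 3/5 + 90 = 453/5 ≈ 90.600)
(Y*13)*23 = ((453/5)*13)*23 = (5889/5)*23 = 135447/5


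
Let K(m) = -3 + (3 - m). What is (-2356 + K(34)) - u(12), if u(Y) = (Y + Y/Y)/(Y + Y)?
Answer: -57373/24 ≈ -2390.5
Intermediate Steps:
K(m) = -m
u(Y) = (1 + Y)/(2*Y) (u(Y) = (Y + 1)/((2*Y)) = (1 + Y)*(1/(2*Y)) = (1 + Y)/(2*Y))
(-2356 + K(34)) - u(12) = (-2356 - 1*34) - (1 + 12)/(2*12) = (-2356 - 34) - 13/(2*12) = -2390 - 1*13/24 = -2390 - 13/24 = -57373/24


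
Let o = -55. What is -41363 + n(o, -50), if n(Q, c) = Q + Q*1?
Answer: -41473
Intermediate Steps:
n(Q, c) = 2*Q (n(Q, c) = Q + Q = 2*Q)
-41363 + n(o, -50) = -41363 + 2*(-55) = -41363 - 110 = -41473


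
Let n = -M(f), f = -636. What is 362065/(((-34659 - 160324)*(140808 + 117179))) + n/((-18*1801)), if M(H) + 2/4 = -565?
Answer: -18972085815097/1087150148124252 ≈ -0.017451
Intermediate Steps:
M(H) = -1131/2 (M(H) = -½ - 565 = -1131/2)
n = 1131/2 (n = -1*(-1131/2) = 1131/2 ≈ 565.50)
362065/(((-34659 - 160324)*(140808 + 117179))) + n/((-18*1801)) = 362065/(((-34659 - 160324)*(140808 + 117179))) + 1131/(2*((-18*1801))) = 362065/((-194983*257987)) + (1131/2)/(-32418) = 362065/(-50303079221) + (1131/2)*(-1/32418) = 362065*(-1/50303079221) - 377/21612 = -362065/50303079221 - 377/21612 = -18972085815097/1087150148124252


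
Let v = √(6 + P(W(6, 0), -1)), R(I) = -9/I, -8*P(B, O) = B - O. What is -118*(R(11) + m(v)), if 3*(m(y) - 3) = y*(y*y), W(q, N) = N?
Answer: -2832/11 - 2773*√94/48 ≈ -817.56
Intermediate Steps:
P(B, O) = -B/8 + O/8 (P(B, O) = -(B - O)/8 = -B/8 + O/8)
v = √94/4 (v = √(6 + (-⅛*0 + (⅛)*(-1))) = √(6 + (0 - ⅛)) = √(6 - ⅛) = √(47/8) = √94/4 ≈ 2.4238)
m(y) = 3 + y³/3 (m(y) = 3 + (y*(y*y))/3 = 3 + (y*y²)/3 = 3 + y³/3)
-118*(R(11) + m(v)) = -118*(-9/11 + (3 + (√94/4)³/3)) = -118*(-9*1/11 + (3 + (47*√94/32)/3)) = -118*(-9/11 + (3 + 47*√94/96)) = -118*(24/11 + 47*√94/96) = -2832/11 - 2773*√94/48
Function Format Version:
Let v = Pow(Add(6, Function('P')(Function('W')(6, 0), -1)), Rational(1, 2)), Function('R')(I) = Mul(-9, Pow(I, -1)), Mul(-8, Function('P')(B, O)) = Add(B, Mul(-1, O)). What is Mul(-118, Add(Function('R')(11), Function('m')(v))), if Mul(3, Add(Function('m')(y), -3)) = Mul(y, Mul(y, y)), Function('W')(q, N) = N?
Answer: Add(Rational(-2832, 11), Mul(Rational(-2773, 48), Pow(94, Rational(1, 2)))) ≈ -817.56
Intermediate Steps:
Function('P')(B, O) = Add(Mul(Rational(-1, 8), B), Mul(Rational(1, 8), O)) (Function('P')(B, O) = Mul(Rational(-1, 8), Add(B, Mul(-1, O))) = Add(Mul(Rational(-1, 8), B), Mul(Rational(1, 8), O)))
v = Mul(Rational(1, 4), Pow(94, Rational(1, 2))) (v = Pow(Add(6, Add(Mul(Rational(-1, 8), 0), Mul(Rational(1, 8), -1))), Rational(1, 2)) = Pow(Add(6, Add(0, Rational(-1, 8))), Rational(1, 2)) = Pow(Add(6, Rational(-1, 8)), Rational(1, 2)) = Pow(Rational(47, 8), Rational(1, 2)) = Mul(Rational(1, 4), Pow(94, Rational(1, 2))) ≈ 2.4238)
Function('m')(y) = Add(3, Mul(Rational(1, 3), Pow(y, 3))) (Function('m')(y) = Add(3, Mul(Rational(1, 3), Mul(y, Mul(y, y)))) = Add(3, Mul(Rational(1, 3), Mul(y, Pow(y, 2)))) = Add(3, Mul(Rational(1, 3), Pow(y, 3))))
Mul(-118, Add(Function('R')(11), Function('m')(v))) = Mul(-118, Add(Mul(-9, Pow(11, -1)), Add(3, Mul(Rational(1, 3), Pow(Mul(Rational(1, 4), Pow(94, Rational(1, 2))), 3))))) = Mul(-118, Add(Mul(-9, Rational(1, 11)), Add(3, Mul(Rational(1, 3), Mul(Rational(47, 32), Pow(94, Rational(1, 2))))))) = Mul(-118, Add(Rational(-9, 11), Add(3, Mul(Rational(47, 96), Pow(94, Rational(1, 2)))))) = Mul(-118, Add(Rational(24, 11), Mul(Rational(47, 96), Pow(94, Rational(1, 2))))) = Add(Rational(-2832, 11), Mul(Rational(-2773, 48), Pow(94, Rational(1, 2))))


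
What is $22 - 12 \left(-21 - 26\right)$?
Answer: $586$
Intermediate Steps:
$22 - 12 \left(-21 - 26\right) = 22 - -564 = 22 + 564 = 586$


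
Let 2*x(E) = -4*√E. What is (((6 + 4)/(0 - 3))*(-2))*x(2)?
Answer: -40*√2/3 ≈ -18.856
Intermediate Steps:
x(E) = -2*√E (x(E) = (-4*√E)/2 = -2*√E)
(((6 + 4)/(0 - 3))*(-2))*x(2) = (((6 + 4)/(0 - 3))*(-2))*(-2*√2) = ((10/(-3))*(-2))*(-2*√2) = ((10*(-⅓))*(-2))*(-2*√2) = (-10/3*(-2))*(-2*√2) = 20*(-2*√2)/3 = -40*√2/3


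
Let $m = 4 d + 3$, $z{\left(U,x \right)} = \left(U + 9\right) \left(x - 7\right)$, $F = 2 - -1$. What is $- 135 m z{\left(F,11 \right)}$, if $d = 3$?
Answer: $-97200$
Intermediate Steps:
$F = 3$ ($F = 2 + 1 = 3$)
$z{\left(U,x \right)} = \left(-7 + x\right) \left(9 + U\right)$ ($z{\left(U,x \right)} = \left(9 + U\right) \left(-7 + x\right) = \left(-7 + x\right) \left(9 + U\right)$)
$m = 15$ ($m = 4 \cdot 3 + 3 = 12 + 3 = 15$)
$- 135 m z{\left(F,11 \right)} = \left(-135\right) 15 \left(-63 - 21 + 9 \cdot 11 + 3 \cdot 11\right) = - 2025 \left(-63 - 21 + 99 + 33\right) = \left(-2025\right) 48 = -97200$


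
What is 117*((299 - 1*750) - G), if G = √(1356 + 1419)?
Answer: -52767 - 585*√111 ≈ -58930.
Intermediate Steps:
G = 5*√111 (G = √2775 = 5*√111 ≈ 52.678)
117*((299 - 1*750) - G) = 117*((299 - 1*750) - 5*√111) = 117*((299 - 750) - 5*√111) = 117*(-451 - 5*√111) = -52767 - 585*√111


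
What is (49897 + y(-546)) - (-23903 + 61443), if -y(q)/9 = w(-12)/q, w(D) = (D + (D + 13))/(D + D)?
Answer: 17991803/1456 ≈ 12357.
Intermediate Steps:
w(D) = (13 + 2*D)/(2*D) (w(D) = (D + (13 + D))/((2*D)) = (13 + 2*D)*(1/(2*D)) = (13 + 2*D)/(2*D))
y(q) = -33/(8*q) (y(q) = -9*(13/2 - 12)/(-12)/q = -9*(-1/12*(-11/2))/q = -33/(8*q))
(49897 + y(-546)) - (-23903 + 61443) = (49897 - 33/8/(-546)) - (-23903 + 61443) = (49897 - 33/8*(-1/546)) - 1*37540 = (49897 + 11/1456) - 37540 = 72650043/1456 - 37540 = 17991803/1456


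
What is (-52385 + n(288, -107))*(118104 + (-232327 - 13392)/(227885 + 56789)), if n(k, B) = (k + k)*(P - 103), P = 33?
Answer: -3116824827809785/284674 ≈ -1.0949e+10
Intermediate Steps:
n(k, B) = -140*k (n(k, B) = (k + k)*(33 - 103) = (2*k)*(-70) = -140*k)
(-52385 + n(288, -107))*(118104 + (-232327 - 13392)/(227885 + 56789)) = (-52385 - 140*288)*(118104 + (-232327 - 13392)/(227885 + 56789)) = (-52385 - 40320)*(118104 - 245719/284674) = -92705*(118104 - 245719*1/284674) = -92705*(118104 - 245719/284674) = -92705*33620892377/284674 = -3116824827809785/284674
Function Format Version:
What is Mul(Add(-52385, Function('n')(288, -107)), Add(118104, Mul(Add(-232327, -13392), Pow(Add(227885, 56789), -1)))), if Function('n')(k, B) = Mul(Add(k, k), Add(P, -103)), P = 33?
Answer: Rational(-3116824827809785, 284674) ≈ -1.0949e+10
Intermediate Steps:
Function('n')(k, B) = Mul(-140, k) (Function('n')(k, B) = Mul(Add(k, k), Add(33, -103)) = Mul(Mul(2, k), -70) = Mul(-140, k))
Mul(Add(-52385, Function('n')(288, -107)), Add(118104, Mul(Add(-232327, -13392), Pow(Add(227885, 56789), -1)))) = Mul(Add(-52385, Mul(-140, 288)), Add(118104, Mul(Add(-232327, -13392), Pow(Add(227885, 56789), -1)))) = Mul(Add(-52385, -40320), Add(118104, Mul(-245719, Pow(284674, -1)))) = Mul(-92705, Add(118104, Mul(-245719, Rational(1, 284674)))) = Mul(-92705, Add(118104, Rational(-245719, 284674))) = Mul(-92705, Rational(33620892377, 284674)) = Rational(-3116824827809785, 284674)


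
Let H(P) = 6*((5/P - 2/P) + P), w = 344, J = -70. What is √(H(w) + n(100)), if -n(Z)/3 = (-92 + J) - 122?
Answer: 3*√2396347/86 ≈ 54.000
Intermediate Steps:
n(Z) = 852 (n(Z) = -3*((-92 - 70) - 122) = -3*(-162 - 122) = -3*(-284) = 852)
H(P) = 6*P + 18/P (H(P) = 6*(3/P + P) = 6*(P + 3/P) = 6*P + 18/P)
√(H(w) + n(100)) = √((6*344 + 18/344) + 852) = √((2064 + 18*(1/344)) + 852) = √((2064 + 9/172) + 852) = √(355017/172 + 852) = √(501561/172) = 3*√2396347/86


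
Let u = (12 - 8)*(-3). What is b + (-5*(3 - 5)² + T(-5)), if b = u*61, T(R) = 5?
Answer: -747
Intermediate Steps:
u = -12 (u = 4*(-3) = -12)
b = -732 (b = -12*61 = -732)
b + (-5*(3 - 5)² + T(-5)) = -732 + (-5*(3 - 5)² + 5) = -732 + (-5*(-2)² + 5) = -732 + (-5*4 + 5) = -732 + (-20 + 5) = -732 - 15 = -747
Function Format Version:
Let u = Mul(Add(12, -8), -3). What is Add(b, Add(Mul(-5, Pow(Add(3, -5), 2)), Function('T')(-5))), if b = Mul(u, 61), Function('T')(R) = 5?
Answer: -747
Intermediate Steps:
u = -12 (u = Mul(4, -3) = -12)
b = -732 (b = Mul(-12, 61) = -732)
Add(b, Add(Mul(-5, Pow(Add(3, -5), 2)), Function('T')(-5))) = Add(-732, Add(Mul(-5, Pow(Add(3, -5), 2)), 5)) = Add(-732, Add(Mul(-5, Pow(-2, 2)), 5)) = Add(-732, Add(Mul(-5, 4), 5)) = Add(-732, Add(-20, 5)) = Add(-732, -15) = -747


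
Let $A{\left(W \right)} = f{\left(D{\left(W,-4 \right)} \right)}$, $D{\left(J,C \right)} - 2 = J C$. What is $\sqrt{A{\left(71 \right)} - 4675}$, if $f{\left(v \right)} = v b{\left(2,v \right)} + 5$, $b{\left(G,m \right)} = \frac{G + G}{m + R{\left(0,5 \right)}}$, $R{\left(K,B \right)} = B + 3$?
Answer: $\frac{i \sqrt{87573962}}{137} \approx 68.307 i$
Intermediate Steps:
$R{\left(K,B \right)} = 3 + B$
$D{\left(J,C \right)} = 2 + C J$ ($D{\left(J,C \right)} = 2 + J C = 2 + C J$)
$b{\left(G,m \right)} = \frac{2 G}{8 + m}$ ($b{\left(G,m \right)} = \frac{G + G}{m + \left(3 + 5\right)} = \frac{2 G}{m + 8} = \frac{2 G}{8 + m}$)
$f{\left(v \right)} = 5 + \frac{4 v}{8 + v}$ ($f{\left(v \right)} = v 2 \cdot 2 \frac{1}{8 + v} + 5 = v \frac{4}{8 + v} + 5 = \frac{4 v}{8 + v} + 5 = 5 + \frac{4 v}{8 + v}$)
$A{\left(W \right)} = \frac{58 - 36 W}{10 - 4 W}$ ($A{\left(W \right)} = \frac{40 + 9 \left(2 - 4 W\right)}{8 - \left(-2 + 4 W\right)} = \frac{40 - \left(-18 + 36 W\right)}{10 - 4 W} = \frac{58 - 36 W}{10 - 4 W}$)
$\sqrt{A{\left(71 \right)} - 4675} = \sqrt{\frac{-29 + 18 \cdot 71}{-5 + 2 \cdot 71} - 4675} = \sqrt{\frac{-29 + 1278}{-5 + 142} - 4675} = \sqrt{\frac{1}{137} \cdot 1249 - 4675} = \sqrt{\frac{1249}{137} - 4675} = \sqrt{- \frac{639226}{137}} = \frac{i \sqrt{87573962}}{137}$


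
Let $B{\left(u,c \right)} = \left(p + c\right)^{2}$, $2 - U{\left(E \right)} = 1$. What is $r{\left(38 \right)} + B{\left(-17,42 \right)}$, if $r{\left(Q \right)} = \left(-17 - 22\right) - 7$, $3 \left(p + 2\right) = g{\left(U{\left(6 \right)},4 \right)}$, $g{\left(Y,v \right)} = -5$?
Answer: $\frac{12811}{9} \approx 1423.4$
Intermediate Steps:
$U{\left(E \right)} = 1$ ($U{\left(E \right)} = 2 - 1 = 1$)
$p = - \frac{11}{3}$ ($p = -2 + \frac{1}{3} \left(-5\right) = -2 - \frac{5}{3} = - \frac{11}{3} \approx -3.6667$)
$r{\left(Q \right)} = -46$ ($r{\left(Q \right)} = -39 - 7 = -46$)
$B{\left(u,c \right)} = \left(- \frac{11}{3} + c\right)^{2}$
$r{\left(38 \right)} + B{\left(-17,42 \right)} = -46 + \frac{\left(-11 + 3 \cdot 42\right)^{2}}{9} = -46 + \frac{\left(-11 + 126\right)^{2}}{9} = -46 + \frac{115^{2}}{9} = -46 + \frac{1}{9} \cdot 13225 = -46 + \frac{13225}{9} = \frac{12811}{9}$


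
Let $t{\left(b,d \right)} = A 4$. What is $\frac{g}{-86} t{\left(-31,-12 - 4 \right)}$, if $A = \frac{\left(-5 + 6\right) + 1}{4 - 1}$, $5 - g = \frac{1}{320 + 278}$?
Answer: $- \frac{5978}{38571} \approx -0.15499$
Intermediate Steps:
$g = \frac{2989}{598}$ ($g = 5 - \frac{1}{320 + 278} = 5 - \frac{1}{598} = \frac{2989}{598} \approx 4.9983$)
$A = \frac{2}{3}$ ($A = \frac{1 + 1}{3} = 2 \cdot \frac{1}{3} = \frac{2}{3} \approx 0.66667$)
$t{\left(b,d \right)} = \frac{8}{3}$ ($t{\left(b,d \right)} = \frac{2}{3} \cdot 4 = \frac{8}{3}$)
$\frac{g}{-86} t{\left(-31,-12 - 4 \right)} = \frac{2989}{598 \left(-86\right)} \frac{8}{3} = \frac{2989}{598} \left(- \frac{1}{86}\right) \frac{8}{3} = \left(- \frac{2989}{51428}\right) \frac{8}{3} = - \frac{5978}{38571}$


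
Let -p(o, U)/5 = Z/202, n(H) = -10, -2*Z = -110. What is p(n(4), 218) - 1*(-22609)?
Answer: 4566743/202 ≈ 22608.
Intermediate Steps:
Z = 55 (Z = -1/2*(-110) = 55)
p(o, U) = -275/202
p(n(4), 218) - 1*(-22609) = -275/202 - 1*(-22609) = -275/202 + 22609 = 4566743/202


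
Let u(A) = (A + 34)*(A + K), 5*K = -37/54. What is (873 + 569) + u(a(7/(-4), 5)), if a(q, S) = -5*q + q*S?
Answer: 194041/135 ≈ 1437.3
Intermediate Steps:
K = -37/270 (K = (-37/54)/5 = (-37*1/54)/5 = (1/5)*(-37/54) = -37/270 ≈ -0.13704)
a(q, S) = -5*q + S*q
u(A) = (34 + A)*(-37/270 + A) (u(A) = (A + 34)*(A - 37/270) = (34 + A)*(-37/270 + A))
(873 + 569) + u(a(7/(-4), 5)) = (873 + 569) + (-629/135 + ((7/(-4))*(-5 + 5))**2 + 9143*((7/(-4))*(-5 + 5))/270) = 1442 + (-629/135 + ((7*(-1/4))*0)**2 + 9143*((7*(-1/4))*0)/270) = 1442 + (-629/135 + (-7/4*0)**2 + 9143*(-7/4*0)/270) = 1442 + (-629/135 + 0**2 + (9143/270)*0) = 1442 + (-629/135 + 0 + 0) = 1442 - 629/135 = 194041/135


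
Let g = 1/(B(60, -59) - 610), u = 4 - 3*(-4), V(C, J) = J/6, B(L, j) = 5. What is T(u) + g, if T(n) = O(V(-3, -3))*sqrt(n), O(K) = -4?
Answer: -9681/605 ≈ -16.002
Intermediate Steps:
V(C, J) = J/6 (V(C, J) = J*(1/6) = J/6)
u = 16 (u = 4 + 12 = 16)
T(n) = -4*sqrt(n)
g = -1/605 (g = 1/(5 - 610) = 1/(-605) = -1/605 ≈ -0.0016529)
T(u) + g = -4*sqrt(16) - 1/605 = -4*4 - 1/605 = -16 - 1/605 = -9681/605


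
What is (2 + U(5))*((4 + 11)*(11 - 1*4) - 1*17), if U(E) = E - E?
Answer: 176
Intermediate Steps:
U(E) = 0
(2 + U(5))*((4 + 11)*(11 - 1*4) - 1*17) = (2 + 0)*((4 + 11)*(11 - 1*4) - 1*17) = 2*(15*(11 - 4) - 17) = 2*(15*7 - 17) = 2*(105 - 17) = 2*88 = 176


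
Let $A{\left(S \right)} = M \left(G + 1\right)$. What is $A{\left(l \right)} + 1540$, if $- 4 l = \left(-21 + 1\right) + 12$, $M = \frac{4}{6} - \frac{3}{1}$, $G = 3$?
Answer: $\frac{4592}{3} \approx 1530.7$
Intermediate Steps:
$M = - \frac{7}{3}$ ($M = 4 \cdot \frac{1}{6} - 3 = \frac{2}{3} - 3 = - \frac{7}{3} \approx -2.3333$)
$l = 2$ ($l = - \frac{\left(-21 + 1\right) + 12}{4} = - \frac{-20 + 12}{4} = \left(- \frac{1}{4}\right) \left(-8\right) = 2$)
$A{\left(S \right)} = - \frac{28}{3}$ ($A{\left(S \right)} = - \frac{7 \left(3 + 1\right)}{3} = \left(- \frac{7}{3}\right) 4 = - \frac{28}{3}$)
$A{\left(l \right)} + 1540 = - \frac{28}{3} + 1540 = \frac{4592}{3}$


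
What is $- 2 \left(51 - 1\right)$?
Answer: $-100$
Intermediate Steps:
$- 2 \left(51 - 1\right) = \left(-2\right) 50 = -100$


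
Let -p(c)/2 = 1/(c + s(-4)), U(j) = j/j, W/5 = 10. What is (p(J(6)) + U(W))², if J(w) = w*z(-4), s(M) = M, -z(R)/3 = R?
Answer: 1089/1156 ≈ 0.94204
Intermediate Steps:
W = 50 (W = 5*10 = 50)
z(R) = -3*R
U(j) = 1
J(w) = 12*w (J(w) = w*(-3*(-4)) = w*12 = 12*w)
p(c) = -2/(-4 + c) (p(c) = -2/(c - 4) = -2/(-4 + c))
(p(J(6)) + U(W))² = (-2/(-4 + 12*6) + 1)² = (-2/(-4 + 72) + 1)² = (-2/68 + 1)² = (-2*1/68 + 1)² = (-1/34 + 1)² = (33/34)² = 1089/1156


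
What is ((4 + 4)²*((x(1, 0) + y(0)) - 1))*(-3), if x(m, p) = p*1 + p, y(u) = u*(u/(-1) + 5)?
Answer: 192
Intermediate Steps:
y(u) = u*(5 - u) (y(u) = u*(u*(-1) + 5) = u*(-u + 5) = u*(5 - u))
x(m, p) = 2*p (x(m, p) = p + p = 2*p)
((4 + 4)²*((x(1, 0) + y(0)) - 1))*(-3) = ((4 + 4)²*((2*0 + 0*(5 - 1*0)) - 1))*(-3) = (8²*((0 + 0*(5 + 0)) - 1))*(-3) = (64*((0 + 0*5) - 1))*(-3) = (64*((0 + 0) - 1))*(-3) = (64*(0 - 1))*(-3) = (64*(-1))*(-3) = -64*(-3) = 192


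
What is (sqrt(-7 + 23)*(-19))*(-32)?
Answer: 2432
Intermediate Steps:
(sqrt(-7 + 23)*(-19))*(-32) = (sqrt(16)*(-19))*(-32) = (4*(-19))*(-32) = -76*(-32) = 2432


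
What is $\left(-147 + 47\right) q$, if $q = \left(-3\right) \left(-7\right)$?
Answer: $-2100$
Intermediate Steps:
$q = 21$
$\left(-147 + 47\right) q = \left(-147 + 47\right) 21 = \left(-100\right) 21 = -2100$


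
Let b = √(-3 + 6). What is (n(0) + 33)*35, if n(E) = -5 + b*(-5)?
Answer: 980 - 175*√3 ≈ 676.89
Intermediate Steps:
b = √3 ≈ 1.7320
n(E) = -5 - 5*√3 (n(E) = -5 + √3*(-5) = -5 - 5*√3)
(n(0) + 33)*35 = ((-5 - 5*√3) + 33)*35 = (28 - 5*√3)*35 = 980 - 175*√3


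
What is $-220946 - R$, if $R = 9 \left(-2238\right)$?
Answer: $-200804$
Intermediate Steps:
$R = -20142$
$-220946 - R = -220946 - -20142 = -220946 + 20142 = -200804$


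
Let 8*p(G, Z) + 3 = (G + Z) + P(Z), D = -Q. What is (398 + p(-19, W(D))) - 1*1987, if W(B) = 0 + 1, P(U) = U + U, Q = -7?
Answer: -12731/8 ≈ -1591.4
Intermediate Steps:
D = 7 (D = -1*(-7) = 7)
P(U) = 2*U
W(B) = 1
p(G, Z) = -3/8 + G/8 + 3*Z/8 (p(G, Z) = -3/8 + ((G + Z) + 2*Z)/8 = -3/8 + (G + 3*Z)/8 = -3/8 + (G/8 + 3*Z/8) = -3/8 + G/8 + 3*Z/8)
(398 + p(-19, W(D))) - 1*1987 = (398 + (-3/8 + (1/8)*(-19) + (3/8)*1)) - 1*1987 = (398 + (-3/8 - 19/8 + 3/8)) - 1987 = (398 - 19/8) - 1987 = 3165/8 - 1987 = -12731/8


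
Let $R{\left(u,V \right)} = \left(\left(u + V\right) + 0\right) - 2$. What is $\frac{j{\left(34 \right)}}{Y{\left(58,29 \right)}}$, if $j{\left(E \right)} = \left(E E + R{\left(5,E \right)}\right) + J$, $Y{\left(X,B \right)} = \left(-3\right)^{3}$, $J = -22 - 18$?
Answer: $- \frac{1153}{27} \approx -42.704$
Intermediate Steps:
$J = -40$
$R{\left(u,V \right)} = -2 + V + u$ ($R{\left(u,V \right)} = \left(\left(V + u\right) + 0\right) - 2 = \left(V + u\right) - 2 = -2 + V + u$)
$Y{\left(X,B \right)} = -27$
$j{\left(E \right)} = -37 + E + E^{2}$ ($j{\left(E \right)} = \left(E E + \left(-2 + E + 5\right)\right) - 40 = \left(E^{2} + \left(3 + E\right)\right) - 40 = \left(3 + E + E^{2}\right) - 40 = -37 + E + E^{2}$)
$\frac{j{\left(34 \right)}}{Y{\left(58,29 \right)}} = \frac{-37 + 34 + 34^{2}}{-27} = \left(-37 + 34 + 1156\right) \left(- \frac{1}{27}\right) = 1153 \left(- \frac{1}{27}\right) = - \frac{1153}{27}$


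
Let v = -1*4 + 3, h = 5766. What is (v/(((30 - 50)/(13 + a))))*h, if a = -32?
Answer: -54777/10 ≈ -5477.7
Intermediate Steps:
v = -1 (v = -4 + 3 = -1)
(v/(((30 - 50)/(13 + a))))*h = -1/((30 - 50)/(13 - 32))*5766 = -1/((-20/(-19)))*5766 = -1/((-20*(-1/19)))*5766 = -1/20/19*5766 = -1*19/20*5766 = -19/20*5766 = -54777/10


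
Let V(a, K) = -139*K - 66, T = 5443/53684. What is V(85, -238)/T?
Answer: 1772430944/5443 ≈ 3.2564e+5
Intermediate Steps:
T = 5443/53684 (T = 5443*(1/53684) = 5443/53684 ≈ 0.10139)
V(a, K) = -66 - 139*K
V(85, -238)/T = (-66 - 139*(-238))/(5443/53684) = (-66 + 33082)*(53684/5443) = 33016*(53684/5443) = 1772430944/5443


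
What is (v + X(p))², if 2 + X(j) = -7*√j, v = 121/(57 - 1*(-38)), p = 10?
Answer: 4427011/9025 + 966*√10/95 ≈ 522.68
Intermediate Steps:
v = 121/95 (v = 121/(57 + 38) = 121/95 ≈ 1.2737)
X(j) = -2 - 7*√j
(v + X(p))² = (121/95 + (-2 - 7*√10))² = (-69/95 - 7*√10)²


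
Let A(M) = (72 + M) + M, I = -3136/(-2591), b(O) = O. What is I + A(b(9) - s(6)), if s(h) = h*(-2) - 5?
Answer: 324420/2591 ≈ 125.21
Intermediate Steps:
s(h) = -5 - 2*h (s(h) = -2*h - 5 = -5 - 2*h)
I = 3136/2591 (I = -3136*(-1/2591) = 3136/2591 ≈ 1.2103)
A(M) = 72 + 2*M
I + A(b(9) - s(6)) = 3136/2591 + (72 + 2*(9 - (-5 - 2*6))) = 3136/2591 + (72 + 2*(9 - (-5 - 12))) = 3136/2591 + (72 + 2*(9 - 1*(-17))) = 3136/2591 + (72 + 2*(9 + 17)) = 3136/2591 + (72 + 2*26) = 3136/2591 + (72 + 52) = 3136/2591 + 124 = 324420/2591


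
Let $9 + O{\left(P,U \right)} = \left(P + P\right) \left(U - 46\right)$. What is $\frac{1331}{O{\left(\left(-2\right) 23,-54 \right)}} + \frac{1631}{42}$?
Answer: $\frac{2149489}{55146} \approx 38.978$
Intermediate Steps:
$O{\left(P,U \right)} = -9 + 2 P \left(-46 + U\right)$ ($O{\left(P,U \right)} = -9 + \left(P + P\right) \left(U - 46\right) = -9 + 2 P \left(-46 + U\right)$)
$\frac{1331}{O{\left(\left(-2\right) 23,-54 \right)}} + \frac{1631}{42} = \frac{1331}{-9 - 92 \left(\left(-2\right) 23\right) + 2 \left(\left(-2\right) 23\right) \left(-54\right)} + \frac{1631}{42} = \frac{1331}{-9 - -4232 + 2 \left(-46\right) \left(-54\right)} + 1631 \cdot \frac{1}{42} = \frac{1331}{-9 + 4232 + 4968} + \frac{233}{6} = \frac{1331}{9191} + \frac{233}{6} = \frac{2149489}{55146}$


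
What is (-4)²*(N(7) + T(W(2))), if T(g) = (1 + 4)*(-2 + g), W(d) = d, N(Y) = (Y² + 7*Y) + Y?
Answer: 1680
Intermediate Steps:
N(Y) = Y² + 8*Y
T(g) = -10 + 5*g (T(g) = 5*(-2 + g) = -10 + 5*g)
(-4)²*(N(7) + T(W(2))) = (-4)²*(7*(8 + 7) + (-10 + 5*2)) = 16*(7*15 + (-10 + 10)) = 16*(105 + 0) = 16*105 = 1680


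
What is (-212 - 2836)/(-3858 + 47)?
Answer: 3048/3811 ≈ 0.79979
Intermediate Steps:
(-212 - 2836)/(-3858 + 47) = -3048/(-3811) = -3048*(-1/3811) = 3048/3811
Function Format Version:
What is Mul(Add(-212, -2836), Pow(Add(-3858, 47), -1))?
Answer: Rational(3048, 3811) ≈ 0.79979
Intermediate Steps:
Mul(Add(-212, -2836), Pow(Add(-3858, 47), -1)) = Mul(-3048, Pow(-3811, -1)) = Mul(-3048, Rational(-1, 3811)) = Rational(3048, 3811)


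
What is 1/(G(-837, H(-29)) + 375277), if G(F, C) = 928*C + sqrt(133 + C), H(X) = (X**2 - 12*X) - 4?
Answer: 1474957/2175498150531 - sqrt(1318)/2175498150531 ≈ 6.7797e-7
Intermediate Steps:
H(X) = -4 + X**2 - 12*X
G(F, C) = sqrt(133 + C) + 928*C
1/(G(-837, H(-29)) + 375277) = 1/((sqrt(133 + (-4 + (-29)**2 - 12*(-29))) + 928*(-4 + (-29)**2 - 12*(-29))) + 375277) = 1/((sqrt(133 + (-4 + 841 + 348)) + 928*(-4 + 841 + 348)) + 375277) = 1/((sqrt(133 + 1185) + 928*1185) + 375277) = 1/((sqrt(1318) + 1099680) + 375277) = 1/((1099680 + sqrt(1318)) + 375277) = 1/(1474957 + sqrt(1318))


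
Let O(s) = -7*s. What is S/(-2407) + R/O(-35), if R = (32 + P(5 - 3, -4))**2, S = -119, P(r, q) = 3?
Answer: 12154/2407 ≈ 5.0494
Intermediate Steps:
R = 1225 (R = (32 + 3)**2 = 35**2 = 1225)
S/(-2407) + R/O(-35) = -119/(-2407) + 1225/((-7*(-35))) = -119*(-1/2407) + 1225/245 = 119/2407 + 1225*(1/245) = 119/2407 + 5 = 12154/2407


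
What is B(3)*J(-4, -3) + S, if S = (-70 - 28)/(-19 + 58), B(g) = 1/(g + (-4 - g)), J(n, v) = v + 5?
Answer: -235/78 ≈ -3.0128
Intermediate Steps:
J(n, v) = 5 + v
B(g) = -1/4 (B(g) = 1/(-4) = -1/4)
S = -98/39 ≈ -2.5128
B(3)*J(-4, -3) + S = -(5 - 3)/4 - 98/39 = -1/4*2 - 98/39 = -1/2 - 98/39 = -235/78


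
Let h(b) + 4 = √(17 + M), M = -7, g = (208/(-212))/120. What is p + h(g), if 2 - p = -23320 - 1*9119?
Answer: 32437 + √10 ≈ 32440.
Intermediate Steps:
g = -13/1590 (g = (208*(-1/212))*(1/120) = -52/53*1/120 = -13/1590 ≈ -0.0081761)
h(b) = -4 + √10 (h(b) = -4 + √(17 - 7) = -4 + √10)
p = 32441 (p = 2 - (-23320 - 1*9119) = 2 - (-23320 - 9119) = 2 - 1*(-32439) = 2 + 32439 = 32441)
p + h(g) = 32441 + (-4 + √10) = 32437 + √10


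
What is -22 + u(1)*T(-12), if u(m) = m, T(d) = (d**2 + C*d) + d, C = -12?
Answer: 254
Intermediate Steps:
T(d) = d**2 - 11*d (T(d) = (d**2 - 12*d) + d = d**2 - 11*d)
-22 + u(1)*T(-12) = -22 + 1*(-12*(-11 - 12)) = -22 + 1*(-12*(-23)) = -22 + 1*276 = -22 + 276 = 254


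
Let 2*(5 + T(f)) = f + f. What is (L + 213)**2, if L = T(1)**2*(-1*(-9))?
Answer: 127449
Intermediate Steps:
T(f) = -5 + f (T(f) = -5 + (f + f)/2 = -5 + (2*f)/2 = -5 + f)
L = 144 (L = (-5 + 1)**2*(-1*(-9)) = (-4)**2*9 = 16*9 = 144)
(L + 213)**2 = (144 + 213)**2 = 357**2 = 127449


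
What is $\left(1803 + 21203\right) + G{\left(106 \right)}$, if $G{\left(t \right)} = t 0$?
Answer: $23006$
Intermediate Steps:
$G{\left(t \right)} = 0$
$\left(1803 + 21203\right) + G{\left(106 \right)} = \left(1803 + 21203\right) + 0 = 23006 + 0 = 23006$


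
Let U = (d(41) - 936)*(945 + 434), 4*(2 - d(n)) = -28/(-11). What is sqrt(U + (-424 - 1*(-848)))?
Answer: I*sqrt(155901185)/11 ≈ 1135.1*I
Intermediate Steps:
d(n) = 15/11 (d(n) = 2 - (-7)/(-11) = 2 - (-7)*(-1)/11 = 2 - 1/4*28/11 = 2 - 7/11 = 15/11)
U = -14177499/11 (U = (15/11 - 936)*(945 + 434) = -10281/11*1379 = -14177499/11 ≈ -1.2889e+6)
sqrt(U + (-424 - 1*(-848))) = sqrt(-14177499/11 + (-424 - 1*(-848))) = sqrt(-14177499/11 + (-424 + 848)) = sqrt(-14177499/11 + 424) = sqrt(-14172835/11) = I*sqrt(155901185)/11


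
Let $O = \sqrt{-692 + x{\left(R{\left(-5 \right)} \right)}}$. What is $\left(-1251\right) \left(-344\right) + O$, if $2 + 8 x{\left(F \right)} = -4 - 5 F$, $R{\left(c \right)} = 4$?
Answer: $430344 + \frac{3 i \sqrt{309}}{2} \approx 4.3034 \cdot 10^{5} + 26.368 i$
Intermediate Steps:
$x{\left(F \right)} = - \frac{3}{4} - \frac{5 F}{8}$ ($x{\left(F \right)} = - \frac{1}{4} + \frac{-4 - 5 F}{8} = - \frac{1}{4} - \left(\frac{1}{2} + \frac{5 F}{8}\right) = - \frac{3}{4} - \frac{5 F}{8}$)
$O = \frac{3 i \sqrt{309}}{2}$ ($O = \sqrt{-692 - \frac{13}{4}} = \sqrt{- \frac{2781}{4}} = \frac{3 i \sqrt{309}}{2} \approx 26.368 i$)
$\left(-1251\right) \left(-344\right) + O = \left(-1251\right) \left(-344\right) + \frac{3 i \sqrt{309}}{2} = 430344 + \frac{3 i \sqrt{309}}{2}$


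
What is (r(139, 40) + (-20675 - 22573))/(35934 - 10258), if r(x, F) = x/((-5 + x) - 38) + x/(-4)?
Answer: -4155005/2464896 ≈ -1.6857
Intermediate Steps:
r(x, F) = -x/4 + x/(-43 + x) (r(x, F) = x/(-43 + x) + x*(-1/4) = x/(-43 + x) - x/4 = -x/4 + x/(-43 + x))
(r(139, 40) + (-20675 - 22573))/(35934 - 10258) = ((1/4)*139*(47 - 1*139)/(-43 + 139) + (-20675 - 22573))/(35934 - 10258) = ((1/4)*139*(47 - 139)/96 - 43248)/25676 = ((1/4)*139*(1/96)*(-92) - 43248)*(1/25676) = (-3197/96 - 43248)*(1/25676) = -4155005/96*1/25676 = -4155005/2464896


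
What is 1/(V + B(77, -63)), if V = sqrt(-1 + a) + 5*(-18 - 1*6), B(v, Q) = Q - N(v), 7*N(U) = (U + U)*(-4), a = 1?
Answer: -1/95 ≈ -0.010526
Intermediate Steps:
N(U) = -8*U/7 (N(U) = ((U + U)*(-4))/7 = ((2*U)*(-4))/7 = (-8*U)/7 = -8*U/7)
B(v, Q) = Q + 8*v/7 (B(v, Q) = Q - (-8)*v/7 = Q + 8*v/7)
V = -120 (V = sqrt(-1 + 1) + 5*(-18 - 1*6) = sqrt(0) + 5*(-18 - 6) = 0 + 5*(-24) = 0 - 120 = -120)
1/(V + B(77, -63)) = 1/(-120 + (-63 + (8/7)*77)) = 1/(-120 + (-63 + 88)) = 1/(-120 + 25) = 1/(-95) = -1/95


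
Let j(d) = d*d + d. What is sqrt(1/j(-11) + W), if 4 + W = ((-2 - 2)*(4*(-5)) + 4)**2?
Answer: sqrt(85329310)/110 ≈ 83.976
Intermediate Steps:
j(d) = d + d**2 (j(d) = d**2 + d = d + d**2)
W = 7052 (W = -4 + ((-2 - 2)*(4*(-5)) + 4)**2 = -4 + (-4*(-20) + 4)**2 = -4 + (80 + 4)**2 = -4 + 84**2 = -4 + 7056 = 7052)
sqrt(1/j(-11) + W) = sqrt(1/(-11*(1 - 11)) + 7052) = sqrt(1/(-11*(-10)) + 7052) = sqrt(1/110 + 7052) = sqrt(775721/110) = sqrt(85329310)/110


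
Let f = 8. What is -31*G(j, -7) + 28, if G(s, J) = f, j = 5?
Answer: -220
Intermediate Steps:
G(s, J) = 8
-31*G(j, -7) + 28 = -31*8 + 28 = -248 + 28 = -220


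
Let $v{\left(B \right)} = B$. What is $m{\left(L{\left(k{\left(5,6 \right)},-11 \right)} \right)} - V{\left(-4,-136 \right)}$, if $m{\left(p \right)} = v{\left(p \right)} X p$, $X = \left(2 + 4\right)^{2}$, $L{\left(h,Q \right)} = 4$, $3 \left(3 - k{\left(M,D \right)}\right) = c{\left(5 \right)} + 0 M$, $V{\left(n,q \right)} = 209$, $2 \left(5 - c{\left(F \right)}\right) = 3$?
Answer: $367$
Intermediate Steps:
$c{\left(F \right)} = \frac{7}{2}$ ($c{\left(F \right)} = 5 - \frac{3}{2} = \frac{7}{2}$)
$k{\left(M,D \right)} = \frac{11}{6}$ ($k{\left(M,D \right)} = 3 - \frac{\frac{7}{2} + 0 M}{3} = 3 - \frac{\frac{7}{2} + 0}{3} = 3 - \frac{7}{6} = \frac{11}{6}$)
$X = 36$ ($X = 6^{2} = 36$)
$m{\left(p \right)} = 36 p^{2}$ ($m{\left(p \right)} = p 36 p = 36 p p = 36 p^{2}$)
$m{\left(L{\left(k{\left(5,6 \right)},-11 \right)} \right)} - V{\left(-4,-136 \right)} = 36 \cdot 4^{2} - 209 = 36 \cdot 16 - 209 = 576 - 209 = 367$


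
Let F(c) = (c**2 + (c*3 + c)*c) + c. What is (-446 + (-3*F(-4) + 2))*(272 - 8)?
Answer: -177408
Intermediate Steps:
F(c) = c + 5*c**2 (F(c) = (c**2 + (3*c + c)*c) + c = (c**2 + (4*c)*c) + c = (c**2 + 4*c**2) + c = 5*c**2 + c = c + 5*c**2)
(-446 + (-3*F(-4) + 2))*(272 - 8) = (-446 + (-(-12)*(1 + 5*(-4)) + 2))*(272 - 8) = (-446 + (-(-12)*(1 - 20) + 2))*264 = (-446 + (-(-12)*(-19) + 2))*264 = (-446 + (-3*76 + 2))*264 = (-446 + (-228 + 2))*264 = (-446 - 226)*264 = -672*264 = -177408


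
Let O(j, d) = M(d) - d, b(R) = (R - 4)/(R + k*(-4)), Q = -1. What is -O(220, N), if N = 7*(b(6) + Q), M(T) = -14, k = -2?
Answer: 8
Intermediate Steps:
b(R) = (-4 + R)/(8 + R) (b(R) = (R - 4)/(R - 2*(-4)) = (-4 + R)/(R + 8) = (-4 + R)/(8 + R))
N = -6 (N = 7*((-4 + 6)/(8 + 6) - 1) = 7*(2/14 - 1) = 7*((1/14)*2 - 1) = 7*(1/7 - 1) = 7*(-6/7) = -6)
O(j, d) = -14 - d
-O(220, N) = -(-14 - 1*(-6)) = -(-14 + 6) = -1*(-8) = 8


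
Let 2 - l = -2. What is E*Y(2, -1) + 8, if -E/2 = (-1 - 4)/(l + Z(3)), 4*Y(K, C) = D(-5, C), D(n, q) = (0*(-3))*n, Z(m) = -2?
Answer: 8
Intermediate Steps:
l = 4 (l = 2 - 1*(-2) = 2 + 2 = 4)
D(n, q) = 0 (D(n, q) = 0*n = 0)
Y(K, C) = 0 (Y(K, C) = (¼)*0 = 0)
E = 5 (E = -2*(-1 - 4)/(4 - 2) = -(-10)/2 = -2*(-5/2) = 5)
E*Y(2, -1) + 8 = 5*0 + 8 = 0 + 8 = 8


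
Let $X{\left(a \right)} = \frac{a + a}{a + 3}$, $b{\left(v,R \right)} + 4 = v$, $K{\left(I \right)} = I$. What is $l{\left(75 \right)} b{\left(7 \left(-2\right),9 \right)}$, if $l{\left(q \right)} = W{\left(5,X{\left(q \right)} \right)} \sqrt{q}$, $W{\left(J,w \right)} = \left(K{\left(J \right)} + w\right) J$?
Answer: $- \frac{40500 \sqrt{3}}{13} \approx -5396.0$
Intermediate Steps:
$b{\left(v,R \right)} = -4 + v$
$X{\left(a \right)} = \frac{2 a}{3 + a}$
$W{\left(J,w \right)} = J \left(J + w\right)$ ($W{\left(J,w \right)} = \left(J + w\right) J = J \left(J + w\right)$)
$l{\left(q \right)} = \sqrt{q} \left(25 + \frac{10 q}{3 + q}\right)$ ($l{\left(q \right)} = 5 \left(5 + \frac{2 q}{3 + q}\right) \sqrt{q} = \left(25 + \frac{10 q}{3 + q}\right) \sqrt{q} = \sqrt{q} \left(25 + \frac{10 q}{3 + q}\right)$)
$l{\left(75 \right)} b{\left(7 \left(-2\right),9 \right)} = \frac{\sqrt{75} \left(75 + 35 \cdot 75\right)}{3 + 75} \left(-4 + 7 \left(-2\right)\right) = \frac{5 \sqrt{3} \left(75 + 2625\right)}{78} \left(-4 - 14\right) = 5 \sqrt{3} \cdot \frac{1}{78} \cdot 2700 \left(-18\right) = \frac{2250 \sqrt{3}}{13} \left(-18\right) = - \frac{40500 \sqrt{3}}{13}$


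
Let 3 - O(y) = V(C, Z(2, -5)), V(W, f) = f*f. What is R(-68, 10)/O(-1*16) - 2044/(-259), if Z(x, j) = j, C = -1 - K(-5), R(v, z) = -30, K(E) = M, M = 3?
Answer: 3767/407 ≈ 9.2555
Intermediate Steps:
K(E) = 3
C = -4 (C = -1 - 1*3 = -1 - 3 = -4)
V(W, f) = f²
O(y) = -22 (O(y) = 3 - 1*(-5)² = 3 - 1*25 = 3 - 25 = -22)
R(-68, 10)/O(-1*16) - 2044/(-259) = -30/(-22) - 2044/(-259) = -30*(-1/22) - 2044*(-1/259) = 15/11 + 292/37 = 3767/407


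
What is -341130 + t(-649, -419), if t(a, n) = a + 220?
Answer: -341559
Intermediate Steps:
t(a, n) = 220 + a
-341130 + t(-649, -419) = -341130 + (220 - 649) = -341130 - 429 = -341559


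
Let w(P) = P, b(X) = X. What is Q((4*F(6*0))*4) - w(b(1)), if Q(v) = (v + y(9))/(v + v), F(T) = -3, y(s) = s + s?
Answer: -11/16 ≈ -0.68750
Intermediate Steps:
y(s) = 2*s
Q(v) = (18 + v)/(2*v) (Q(v) = (v + 2*9)/(v + v) = (v + 18)/((2*v)) = (18 + v)*(1/(2*v)) = (18 + v)/(2*v))
Q((4*F(6*0))*4) - w(b(1)) = (18 + (4*(-3))*4)/(2*(((4*(-3))*4))) - 1*1 = (18 - 12*4)/(2*((-12*4))) - 1 = (1/2)*(18 - 48)/(-48) - 1 = (1/2)*(-1/48)*(-30) - 1 = 5/16 - 1 = -11/16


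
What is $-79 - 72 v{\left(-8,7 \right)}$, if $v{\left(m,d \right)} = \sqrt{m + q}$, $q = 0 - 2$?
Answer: $-79 - 72 i \sqrt{10} \approx -79.0 - 227.68 i$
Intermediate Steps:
$q = -2$ ($q = 0 - 2 = -2$)
$v{\left(m,d \right)} = \sqrt{-2 + m}$ ($v{\left(m,d \right)} = \sqrt{m - 2} = \sqrt{-2 + m}$)
$-79 - 72 v{\left(-8,7 \right)} = -79 - 72 \sqrt{-2 - 8} = -79 - 72 \sqrt{-10} = -79 - 72 i \sqrt{10}$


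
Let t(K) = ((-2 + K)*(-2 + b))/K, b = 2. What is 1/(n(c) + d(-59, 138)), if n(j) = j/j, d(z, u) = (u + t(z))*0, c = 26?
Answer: 1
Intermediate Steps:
t(K) = 0 (t(K) = ((-2 + K)*(-2 + 2))/K = ((-2 + K)*0)/K = 0/K = 0)
d(z, u) = 0 (d(z, u) = (u + 0)*0 = u*0 = 0)
n(j) = 1
1/(n(c) + d(-59, 138)) = 1/(1 + 0) = 1/1 = 1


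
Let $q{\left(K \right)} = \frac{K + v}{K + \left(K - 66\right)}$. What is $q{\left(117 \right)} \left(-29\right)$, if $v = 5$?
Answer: $- \frac{1769}{84} \approx -21.06$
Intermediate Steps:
$q{\left(K \right)} = \frac{5 + K}{-66 + 2 K}$ ($q{\left(K \right)} = \frac{K + 5}{K + \left(K - 66\right)} = \frac{5 + K}{K + \left(-66 + K\right)} = \frac{5 + K}{-66 + 2 K}$)
$q{\left(117 \right)} \left(-29\right) = \frac{5 + 117}{2 \left(-33 + 117\right)} \left(-29\right) = \frac{1}{2} \cdot \frac{1}{84} \cdot 122 \left(-29\right) = \frac{61}{84} \left(-29\right) = - \frac{1769}{84}$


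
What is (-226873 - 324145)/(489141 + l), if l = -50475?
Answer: -275509/219333 ≈ -1.2561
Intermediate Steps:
(-226873 - 324145)/(489141 + l) = (-226873 - 324145)/(489141 - 50475) = -551018/438666 = -551018*1/438666 = -275509/219333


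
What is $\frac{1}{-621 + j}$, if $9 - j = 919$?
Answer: $- \frac{1}{1531} \approx -0.00065317$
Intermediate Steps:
$j = -910$ ($j = 9 - 919 = -910$)
$\frac{1}{-621 + j} = \frac{1}{-621 - 910} = \frac{1}{-1531} = - \frac{1}{1531}$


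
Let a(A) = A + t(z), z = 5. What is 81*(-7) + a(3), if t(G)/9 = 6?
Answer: -510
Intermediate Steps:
t(G) = 54 (t(G) = 9*6 = 54)
a(A) = 54 + A (a(A) = A + 54 = 54 + A)
81*(-7) + a(3) = 81*(-7) + (54 + 3) = -567 + 57 = -510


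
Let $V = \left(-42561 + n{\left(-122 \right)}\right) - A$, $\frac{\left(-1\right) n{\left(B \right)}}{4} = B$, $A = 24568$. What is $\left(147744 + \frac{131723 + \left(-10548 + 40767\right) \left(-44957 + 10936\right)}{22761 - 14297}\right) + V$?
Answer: $- \frac{85373271}{2116} \approx -40347.0$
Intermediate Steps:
$n{\left(B \right)} = - 4 B$
$V = -66641$ ($V = \left(-42561 - -488\right) - 24568 = \left(-42561 + 488\right) - 24568 = -42073 - 24568 = -66641$)
$\left(147744 + \frac{131723 + \left(-10548 + 40767\right) \left(-44957 + 10936\right)}{22761 - 14297}\right) + V = \left(147744 + \frac{131723 + \left(-10548 + 40767\right) \left(-44957 + 10936\right)}{22761 - 14297}\right) - 66641 = \left(147744 + \frac{131723 + 30219 \left(-34021\right)}{8464}\right) - 66641 = \left(147744 + \left(131723 - 1028080599\right) \frac{1}{8464}\right) - 66641 = \left(147744 - \frac{256987219}{2116}\right) - 66641 = \frac{55639085}{2116} - 66641 = - \frac{85373271}{2116}$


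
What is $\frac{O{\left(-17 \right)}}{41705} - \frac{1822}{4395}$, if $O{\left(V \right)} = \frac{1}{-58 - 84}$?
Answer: $- \frac{2158017763}{5205534690} \approx -0.41456$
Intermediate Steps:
$O{\left(V \right)} = - \frac{1}{142}$ ($O{\left(V \right)} = \frac{1}{-142} = - \frac{1}{142}$)
$\frac{O{\left(-17 \right)}}{41705} - \frac{1822}{4395} = - \frac{1}{142 \cdot 41705} - \frac{1822}{4395} = \left(- \frac{1}{142}\right) \frac{1}{41705} - \frac{1822}{4395} = - \frac{1}{5922110} - \frac{1822}{4395} = - \frac{2158017763}{5205534690}$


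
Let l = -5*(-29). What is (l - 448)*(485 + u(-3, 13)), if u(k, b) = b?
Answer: -150894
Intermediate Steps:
l = 145
(l - 448)*(485 + u(-3, 13)) = (145 - 448)*(485 + 13) = -303*498 = -150894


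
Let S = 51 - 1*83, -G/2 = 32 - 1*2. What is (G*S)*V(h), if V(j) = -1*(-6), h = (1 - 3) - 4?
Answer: 11520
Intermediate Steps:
G = -60 (G = -2*(32 - 1*2) = -2*(32 - 2) = -2*30 = -60)
h = -6 (h = -2 - 4 = -6)
S = -32 (S = 51 - 83 = -32)
V(j) = 6
(G*S)*V(h) = -60*(-32)*6 = 1920*6 = 11520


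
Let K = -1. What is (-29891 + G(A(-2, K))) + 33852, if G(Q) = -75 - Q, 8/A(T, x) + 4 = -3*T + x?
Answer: 3878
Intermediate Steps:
A(T, x) = 8/(-4 + x - 3*T) (A(T, x) = 8/(-4 + (-3*T + x)) = 8/(-4 + (x - 3*T)) = 8/(-4 + x - 3*T))
(-29891 + G(A(-2, K))) + 33852 = (-29891 + (-75 - 8/(-4 - 1 - 3*(-2)))) + 33852 = (-29891 + (-75 - 8/(-4 - 1 + 6))) + 33852 = (-29891 + (-75 - 8/1)) + 33852 = (-29891 + (-75 - 8)) + 33852 = (-29891 - 83) + 33852 = -29974 + 33852 = 3878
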